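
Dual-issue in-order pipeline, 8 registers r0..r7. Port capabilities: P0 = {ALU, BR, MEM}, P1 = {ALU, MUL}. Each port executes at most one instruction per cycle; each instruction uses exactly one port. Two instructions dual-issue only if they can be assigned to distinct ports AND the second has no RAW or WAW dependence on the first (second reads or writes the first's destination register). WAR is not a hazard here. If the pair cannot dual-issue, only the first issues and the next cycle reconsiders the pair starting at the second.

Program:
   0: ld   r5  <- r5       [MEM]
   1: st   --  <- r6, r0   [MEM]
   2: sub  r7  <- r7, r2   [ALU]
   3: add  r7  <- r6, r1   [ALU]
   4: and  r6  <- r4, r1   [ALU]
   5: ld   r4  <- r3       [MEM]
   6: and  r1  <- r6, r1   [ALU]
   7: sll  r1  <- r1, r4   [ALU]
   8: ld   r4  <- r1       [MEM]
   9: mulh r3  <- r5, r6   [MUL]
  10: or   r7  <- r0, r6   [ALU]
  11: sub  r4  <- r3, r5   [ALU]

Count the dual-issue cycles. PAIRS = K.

0. ld.MEM @i0  | no-port MEM/MEM
1. st.MEM;sub.ALU @i1,i2  | dual
2. add.ALU;and.ALU @i3,i4  | dual
3. ld.MEM;and.ALU @i5,i6  | dual
4. sll.ALU @i7  | RAW r1
5. ld.MEM;mulh.MUL @i8,i9  | dual
6. or.ALU;sub.ALU @i10,i11  | dual

PAIRS = 5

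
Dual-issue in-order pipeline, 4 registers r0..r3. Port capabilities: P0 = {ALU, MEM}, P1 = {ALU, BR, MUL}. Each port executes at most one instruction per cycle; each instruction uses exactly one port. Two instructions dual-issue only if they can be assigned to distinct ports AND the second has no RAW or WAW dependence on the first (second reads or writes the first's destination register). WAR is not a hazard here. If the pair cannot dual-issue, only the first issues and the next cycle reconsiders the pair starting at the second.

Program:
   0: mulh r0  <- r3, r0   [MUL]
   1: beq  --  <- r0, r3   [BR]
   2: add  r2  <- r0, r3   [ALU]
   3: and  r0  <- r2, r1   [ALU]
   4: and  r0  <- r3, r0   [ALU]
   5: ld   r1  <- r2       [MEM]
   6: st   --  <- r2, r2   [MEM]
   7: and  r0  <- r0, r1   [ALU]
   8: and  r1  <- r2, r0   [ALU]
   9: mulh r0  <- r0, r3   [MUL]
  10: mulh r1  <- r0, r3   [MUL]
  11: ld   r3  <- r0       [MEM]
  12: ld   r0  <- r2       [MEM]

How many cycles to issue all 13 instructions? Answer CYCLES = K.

#0 head=0: mulh.MUL i0 no-port MUL/BR
#1 head=1: beq.BR add.ALU i1+i2 2-wide
#2 head=3: and.ALU i3 RAW+WAW r0
#3 head=4: and.ALU ld.MEM i4+i5 2-wide
#4 head=6: st.MEM and.ALU i6+i7 2-wide
#5 head=8: and.ALU mulh.MUL i8+i9 2-wide
#6 head=10: mulh.MUL ld.MEM i10+i11 2-wide
#7 head=12: ld.MEM i12 tail

CYCLES = 8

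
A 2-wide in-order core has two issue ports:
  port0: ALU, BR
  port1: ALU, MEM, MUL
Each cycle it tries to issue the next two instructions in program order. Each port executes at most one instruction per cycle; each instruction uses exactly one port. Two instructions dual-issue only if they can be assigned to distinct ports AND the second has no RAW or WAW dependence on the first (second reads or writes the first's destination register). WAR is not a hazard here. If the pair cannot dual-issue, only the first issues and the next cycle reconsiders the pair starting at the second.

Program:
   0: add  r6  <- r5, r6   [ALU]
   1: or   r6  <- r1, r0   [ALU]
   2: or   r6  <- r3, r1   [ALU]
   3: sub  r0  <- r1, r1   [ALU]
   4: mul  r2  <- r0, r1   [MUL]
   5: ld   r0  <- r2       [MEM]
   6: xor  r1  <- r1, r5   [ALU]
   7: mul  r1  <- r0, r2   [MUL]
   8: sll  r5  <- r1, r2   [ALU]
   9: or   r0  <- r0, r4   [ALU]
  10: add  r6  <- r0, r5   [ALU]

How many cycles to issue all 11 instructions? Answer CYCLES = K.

  cy0 -> i0 (add) WAW r6
  cy1 -> i1 (or) WAW r6
  cy2 -> i2/i3 (or sub) 2-wide
  cy3 -> i4 (mul) no-port MUL/MEM
  cy4 -> i5/i6 (ld xor) 2-wide
  cy5 -> i7 (mul) RAW r1
  cy6 -> i8/i9 (sll or) 2-wide
  cy7 -> i10 (add) tail

CYCLES = 8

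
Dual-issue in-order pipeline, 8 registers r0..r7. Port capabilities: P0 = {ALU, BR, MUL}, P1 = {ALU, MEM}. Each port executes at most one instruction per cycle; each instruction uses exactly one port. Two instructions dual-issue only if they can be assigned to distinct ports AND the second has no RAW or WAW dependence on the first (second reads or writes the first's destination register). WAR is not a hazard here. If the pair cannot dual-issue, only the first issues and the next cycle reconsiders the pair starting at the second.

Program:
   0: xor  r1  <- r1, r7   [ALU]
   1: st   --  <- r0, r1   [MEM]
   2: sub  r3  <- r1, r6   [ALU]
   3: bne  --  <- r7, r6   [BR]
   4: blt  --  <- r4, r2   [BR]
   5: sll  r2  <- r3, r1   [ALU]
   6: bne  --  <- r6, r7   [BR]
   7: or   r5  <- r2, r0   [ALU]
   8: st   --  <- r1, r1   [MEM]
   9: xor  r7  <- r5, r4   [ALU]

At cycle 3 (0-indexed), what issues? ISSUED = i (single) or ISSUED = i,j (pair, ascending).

[0] i0  xor  -- RAW r1
[1] i1,i2  st+sub  -- pair
[2] i3  bne  -- no-port BR/BR
[3] i4,i5  blt+sll  -- pair
[4] i6,i7  bne+or  -- pair
[5] i8,i9  st+xor  -- pair

ISSUED = 4,5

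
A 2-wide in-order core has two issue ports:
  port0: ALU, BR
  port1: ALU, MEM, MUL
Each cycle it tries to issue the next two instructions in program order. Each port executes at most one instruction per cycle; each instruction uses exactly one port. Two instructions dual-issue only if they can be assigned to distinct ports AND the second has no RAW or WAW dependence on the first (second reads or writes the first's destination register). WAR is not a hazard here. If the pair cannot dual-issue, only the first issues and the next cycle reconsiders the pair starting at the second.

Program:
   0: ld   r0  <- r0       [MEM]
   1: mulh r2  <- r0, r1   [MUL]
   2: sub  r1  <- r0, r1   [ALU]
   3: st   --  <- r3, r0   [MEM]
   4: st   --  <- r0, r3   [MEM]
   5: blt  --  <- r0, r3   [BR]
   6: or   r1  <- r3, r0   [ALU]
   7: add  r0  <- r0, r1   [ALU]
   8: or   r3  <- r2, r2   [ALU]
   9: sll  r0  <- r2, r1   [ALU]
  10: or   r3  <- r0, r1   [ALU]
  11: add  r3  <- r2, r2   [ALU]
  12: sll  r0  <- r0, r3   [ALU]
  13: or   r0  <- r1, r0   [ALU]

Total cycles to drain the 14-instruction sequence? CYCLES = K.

CYCLES = 11

  cy0 -> i0 (ld) no-port MEM/MUL
  cy1 -> i1/i2 (mulh;sub) pair
  cy2 -> i3 (st) no-port MEM/MEM
  cy3 -> i4/i5 (st;blt) pair
  cy4 -> i6 (or) RAW r1
  cy5 -> i7/i8 (add;or) pair
  cy6 -> i9 (sll) RAW r0
  cy7 -> i10 (or) WAW r3
  cy8 -> i11 (add) RAW r3
  cy9 -> i12 (sll) RAW+WAW r0
  cy10 -> i13 (or) tail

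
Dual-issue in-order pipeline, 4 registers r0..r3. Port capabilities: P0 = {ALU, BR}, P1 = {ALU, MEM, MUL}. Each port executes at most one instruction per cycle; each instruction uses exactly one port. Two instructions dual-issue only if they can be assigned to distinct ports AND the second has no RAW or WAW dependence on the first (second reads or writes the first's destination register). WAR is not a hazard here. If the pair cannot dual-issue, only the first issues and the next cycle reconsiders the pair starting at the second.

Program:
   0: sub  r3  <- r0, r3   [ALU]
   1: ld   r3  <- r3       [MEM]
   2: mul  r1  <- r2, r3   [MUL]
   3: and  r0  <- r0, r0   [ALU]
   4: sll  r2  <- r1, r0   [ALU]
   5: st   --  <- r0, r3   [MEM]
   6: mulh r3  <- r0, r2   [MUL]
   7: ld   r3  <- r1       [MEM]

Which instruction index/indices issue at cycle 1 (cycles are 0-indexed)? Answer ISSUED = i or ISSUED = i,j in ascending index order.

ISSUED = 1

c0: i0 sub.ALU  RAW+WAW r3
c1: i1 ld.MEM  no-port MEM/MUL
c2: i2+i3 mul.MUL+and.ALU  dual
c3: i4+i5 sll.ALU+st.MEM  dual
c4: i6 mulh.MUL  no-port MUL/MEM
c5: i7 ld.MEM  tail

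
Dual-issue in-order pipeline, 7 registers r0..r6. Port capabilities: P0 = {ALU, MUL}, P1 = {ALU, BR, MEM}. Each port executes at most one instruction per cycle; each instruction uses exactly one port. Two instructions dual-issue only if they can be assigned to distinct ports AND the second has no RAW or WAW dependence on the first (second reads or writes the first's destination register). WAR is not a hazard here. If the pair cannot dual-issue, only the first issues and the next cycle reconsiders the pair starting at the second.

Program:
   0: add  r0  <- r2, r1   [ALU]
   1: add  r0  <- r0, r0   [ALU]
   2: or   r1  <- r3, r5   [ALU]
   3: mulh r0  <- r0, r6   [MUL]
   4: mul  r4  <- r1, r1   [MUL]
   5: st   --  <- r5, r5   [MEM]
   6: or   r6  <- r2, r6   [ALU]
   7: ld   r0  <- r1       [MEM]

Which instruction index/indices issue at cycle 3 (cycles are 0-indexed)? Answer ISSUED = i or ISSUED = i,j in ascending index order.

[0] i0  add.ALU  -- RAW+WAW r0
[1] i1+i2  add.ALU/or.ALU  -- dual
[2] i3  mulh.MUL  -- no-port MUL/MUL
[3] i4+i5  mul.MUL/st.MEM  -- dual
[4] i6+i7  or.ALU/ld.MEM  -- dual

ISSUED = 4,5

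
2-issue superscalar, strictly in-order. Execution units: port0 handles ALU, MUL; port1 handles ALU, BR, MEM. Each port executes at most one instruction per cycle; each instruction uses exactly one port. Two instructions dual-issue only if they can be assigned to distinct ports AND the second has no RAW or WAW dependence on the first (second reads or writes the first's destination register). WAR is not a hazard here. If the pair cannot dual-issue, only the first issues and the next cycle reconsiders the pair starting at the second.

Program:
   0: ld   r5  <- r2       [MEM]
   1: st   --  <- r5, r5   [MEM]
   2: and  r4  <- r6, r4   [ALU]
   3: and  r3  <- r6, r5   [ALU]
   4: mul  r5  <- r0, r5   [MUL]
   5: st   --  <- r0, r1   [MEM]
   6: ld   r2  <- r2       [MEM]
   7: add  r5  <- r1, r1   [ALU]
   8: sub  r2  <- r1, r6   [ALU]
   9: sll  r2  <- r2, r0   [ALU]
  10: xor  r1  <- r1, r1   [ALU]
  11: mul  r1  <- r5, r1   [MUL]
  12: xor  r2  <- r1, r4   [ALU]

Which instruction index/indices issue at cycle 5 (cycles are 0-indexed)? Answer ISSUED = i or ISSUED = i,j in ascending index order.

ISSUED = 8

t=0 i0:ld ; no-port MEM/MEM
t=1 i1+i2:st+and ; dual
t=2 i3+i4:and+mul ; dual
t=3 i5:st ; no-port MEM/MEM
t=4 i6+i7:ld+add ; dual
t=5 i8:sub ; RAW+WAW r2
t=6 i9+i10:sll+xor ; dual
t=7 i11:mul ; RAW r1
t=8 i12:xor ; tail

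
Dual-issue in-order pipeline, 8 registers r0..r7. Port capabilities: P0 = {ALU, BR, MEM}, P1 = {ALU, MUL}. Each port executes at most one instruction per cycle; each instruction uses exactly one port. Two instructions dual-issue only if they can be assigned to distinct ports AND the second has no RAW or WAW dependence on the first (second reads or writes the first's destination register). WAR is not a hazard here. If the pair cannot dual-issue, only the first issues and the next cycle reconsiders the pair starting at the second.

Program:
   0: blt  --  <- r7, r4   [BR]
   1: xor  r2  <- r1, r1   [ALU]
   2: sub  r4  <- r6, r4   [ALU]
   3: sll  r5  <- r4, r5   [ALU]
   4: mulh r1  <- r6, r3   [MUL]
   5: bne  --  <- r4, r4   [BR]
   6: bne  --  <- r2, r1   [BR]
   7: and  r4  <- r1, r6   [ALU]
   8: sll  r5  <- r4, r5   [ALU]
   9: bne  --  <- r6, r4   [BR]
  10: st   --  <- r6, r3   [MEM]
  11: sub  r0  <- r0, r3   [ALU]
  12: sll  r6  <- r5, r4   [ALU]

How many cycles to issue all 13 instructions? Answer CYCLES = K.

CYCLES = 8

#0 head=0: blt;xor i0,i1 2-wide
#1 head=2: sub i2 RAW r4
#2 head=3: sll;mulh i3,i4 2-wide
#3 head=5: bne i5 no-port BR/BR
#4 head=6: bne;and i6,i7 2-wide
#5 head=8: sll;bne i8,i9 2-wide
#6 head=10: st;sub i10,i11 2-wide
#7 head=12: sll i12 tail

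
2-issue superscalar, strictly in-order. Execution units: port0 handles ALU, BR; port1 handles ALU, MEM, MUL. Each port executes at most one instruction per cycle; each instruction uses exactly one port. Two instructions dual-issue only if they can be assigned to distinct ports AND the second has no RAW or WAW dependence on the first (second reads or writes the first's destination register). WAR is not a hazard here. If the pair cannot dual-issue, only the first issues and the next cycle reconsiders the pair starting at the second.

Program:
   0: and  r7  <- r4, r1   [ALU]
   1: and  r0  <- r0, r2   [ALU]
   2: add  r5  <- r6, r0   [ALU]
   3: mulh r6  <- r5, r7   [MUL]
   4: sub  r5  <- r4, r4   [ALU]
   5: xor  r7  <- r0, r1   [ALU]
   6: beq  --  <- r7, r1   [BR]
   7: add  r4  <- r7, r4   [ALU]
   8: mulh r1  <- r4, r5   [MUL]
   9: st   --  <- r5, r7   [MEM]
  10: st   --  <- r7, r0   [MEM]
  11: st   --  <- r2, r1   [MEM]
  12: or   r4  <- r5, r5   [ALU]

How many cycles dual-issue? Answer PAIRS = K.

c0: i0,i1 and.ALU+and.ALU  2-wide
c1: i2 add.ALU  RAW r5
c2: i3,i4 mulh.MUL+sub.ALU  2-wide
c3: i5 xor.ALU  RAW r7
c4: i6,i7 beq.BR+add.ALU  2-wide
c5: i8 mulh.MUL  no-port MUL/MEM
c6: i9 st.MEM  no-port MEM/MEM
c7: i10 st.MEM  no-port MEM/MEM
c8: i11,i12 st.MEM+or.ALU  2-wide

PAIRS = 4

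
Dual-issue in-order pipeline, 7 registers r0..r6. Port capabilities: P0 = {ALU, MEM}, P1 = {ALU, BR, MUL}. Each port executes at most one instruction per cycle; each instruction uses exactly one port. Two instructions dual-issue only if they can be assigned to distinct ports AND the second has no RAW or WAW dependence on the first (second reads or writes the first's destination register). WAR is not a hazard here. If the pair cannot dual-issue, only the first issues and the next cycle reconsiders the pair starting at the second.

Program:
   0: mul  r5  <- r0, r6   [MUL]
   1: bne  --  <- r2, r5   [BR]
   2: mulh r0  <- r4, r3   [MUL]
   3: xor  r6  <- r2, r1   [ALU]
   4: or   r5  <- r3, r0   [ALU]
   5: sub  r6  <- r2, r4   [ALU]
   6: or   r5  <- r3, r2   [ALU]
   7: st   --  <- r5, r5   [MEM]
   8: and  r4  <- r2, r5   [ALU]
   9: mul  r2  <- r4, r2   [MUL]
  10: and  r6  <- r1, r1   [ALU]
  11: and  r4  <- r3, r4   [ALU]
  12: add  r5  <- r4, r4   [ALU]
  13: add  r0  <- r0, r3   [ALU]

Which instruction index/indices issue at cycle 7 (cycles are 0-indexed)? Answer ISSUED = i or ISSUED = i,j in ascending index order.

ISSUED = 11

t=0 i0:mul.MUL ; no-port MUL/BR
t=1 i1:bne.BR ; no-port BR/MUL
t=2 i2/i3:mulh.MUL/xor.ALU ; 2-wide
t=3 i4/i5:or.ALU/sub.ALU ; 2-wide
t=4 i6:or.ALU ; RAW r5
t=5 i7/i8:st.MEM/and.ALU ; 2-wide
t=6 i9/i10:mul.MUL/and.ALU ; 2-wide
t=7 i11:and.ALU ; RAW r4
t=8 i12/i13:add.ALU/add.ALU ; 2-wide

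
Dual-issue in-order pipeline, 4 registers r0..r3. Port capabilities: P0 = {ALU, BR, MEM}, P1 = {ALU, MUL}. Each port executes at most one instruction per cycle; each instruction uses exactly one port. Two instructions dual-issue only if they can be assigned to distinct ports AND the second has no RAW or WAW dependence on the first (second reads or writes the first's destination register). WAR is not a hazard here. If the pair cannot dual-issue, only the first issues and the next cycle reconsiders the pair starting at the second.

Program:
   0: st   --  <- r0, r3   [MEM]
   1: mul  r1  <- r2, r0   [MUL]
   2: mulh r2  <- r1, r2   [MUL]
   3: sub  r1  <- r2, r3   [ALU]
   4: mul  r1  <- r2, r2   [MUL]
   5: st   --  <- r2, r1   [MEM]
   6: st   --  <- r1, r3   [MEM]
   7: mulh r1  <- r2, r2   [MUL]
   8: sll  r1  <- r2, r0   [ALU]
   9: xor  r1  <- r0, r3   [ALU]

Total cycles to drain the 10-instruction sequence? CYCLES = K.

CYCLES = 8

[0] i0+i1  st mul  -- dual
[1] i2  mulh  -- RAW r2
[2] i3  sub  -- WAW r1
[3] i4  mul  -- RAW r1
[4] i5  st  -- no-port MEM/MEM
[5] i6+i7  st mulh  -- dual
[6] i8  sll  -- WAW r1
[7] i9  xor  -- tail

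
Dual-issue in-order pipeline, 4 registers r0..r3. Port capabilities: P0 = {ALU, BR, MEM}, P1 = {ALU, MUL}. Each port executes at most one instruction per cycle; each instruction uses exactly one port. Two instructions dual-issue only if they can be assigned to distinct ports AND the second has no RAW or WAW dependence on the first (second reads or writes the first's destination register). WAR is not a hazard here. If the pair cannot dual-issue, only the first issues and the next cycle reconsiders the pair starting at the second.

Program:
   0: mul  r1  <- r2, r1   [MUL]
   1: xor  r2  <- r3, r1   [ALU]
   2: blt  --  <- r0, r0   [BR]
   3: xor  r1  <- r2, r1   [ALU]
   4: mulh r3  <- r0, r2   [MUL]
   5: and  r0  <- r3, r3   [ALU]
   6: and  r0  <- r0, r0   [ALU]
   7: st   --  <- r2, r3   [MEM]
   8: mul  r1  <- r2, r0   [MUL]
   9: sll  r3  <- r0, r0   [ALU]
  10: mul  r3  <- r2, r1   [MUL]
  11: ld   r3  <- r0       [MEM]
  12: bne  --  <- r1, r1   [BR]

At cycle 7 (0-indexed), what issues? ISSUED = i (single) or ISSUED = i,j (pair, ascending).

ISSUED = 11

0. mul.MUL @i0  | RAW r1
1. xor.ALU/blt.BR @i1+i2  | dual
2. xor.ALU/mulh.MUL @i3+i4  | dual
3. and.ALU @i5  | RAW+WAW r0
4. and.ALU/st.MEM @i6+i7  | dual
5. mul.MUL/sll.ALU @i8+i9  | dual
6. mul.MUL @i10  | WAW r3
7. ld.MEM @i11  | no-port MEM/BR
8. bne.BR @i12  | tail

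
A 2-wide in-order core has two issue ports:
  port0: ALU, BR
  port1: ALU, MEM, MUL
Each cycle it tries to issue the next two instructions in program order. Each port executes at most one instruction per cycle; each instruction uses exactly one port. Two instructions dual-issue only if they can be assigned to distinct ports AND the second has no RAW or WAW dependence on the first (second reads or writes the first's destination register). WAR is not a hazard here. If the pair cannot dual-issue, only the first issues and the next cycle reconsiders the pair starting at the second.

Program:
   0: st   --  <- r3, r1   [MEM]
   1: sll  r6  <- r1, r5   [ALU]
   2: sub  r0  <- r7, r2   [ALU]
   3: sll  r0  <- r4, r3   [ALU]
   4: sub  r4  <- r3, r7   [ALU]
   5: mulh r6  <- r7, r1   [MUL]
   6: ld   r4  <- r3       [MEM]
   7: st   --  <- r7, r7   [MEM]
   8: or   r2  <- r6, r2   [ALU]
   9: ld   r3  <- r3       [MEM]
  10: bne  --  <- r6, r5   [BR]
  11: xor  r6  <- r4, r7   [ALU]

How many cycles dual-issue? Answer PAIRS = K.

c0: i0+i1 st+sll  dual
c1: i2 sub  WAW r0
c2: i3+i4 sll+sub  dual
c3: i5 mulh  no-port MUL/MEM
c4: i6 ld  no-port MEM/MEM
c5: i7+i8 st+or  dual
c6: i9+i10 ld+bne  dual
c7: i11 xor  tail

PAIRS = 4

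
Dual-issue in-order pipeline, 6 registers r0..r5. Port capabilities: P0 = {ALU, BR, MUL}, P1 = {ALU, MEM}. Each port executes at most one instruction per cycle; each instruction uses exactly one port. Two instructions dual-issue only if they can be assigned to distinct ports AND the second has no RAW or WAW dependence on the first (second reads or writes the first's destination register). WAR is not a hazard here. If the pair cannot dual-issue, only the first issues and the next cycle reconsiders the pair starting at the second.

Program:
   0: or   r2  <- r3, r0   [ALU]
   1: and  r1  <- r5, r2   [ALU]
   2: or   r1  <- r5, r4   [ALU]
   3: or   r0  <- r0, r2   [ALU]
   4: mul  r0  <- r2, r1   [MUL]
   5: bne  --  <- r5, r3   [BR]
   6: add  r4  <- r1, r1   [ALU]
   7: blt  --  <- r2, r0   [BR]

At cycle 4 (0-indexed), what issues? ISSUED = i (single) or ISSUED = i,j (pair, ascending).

  cy0 -> i0 (or.ALU) RAW r2
  cy1 -> i1 (and.ALU) WAW r1
  cy2 -> i2,i3 (or.ALU or.ALU) pair
  cy3 -> i4 (mul.MUL) no-port MUL/BR
  cy4 -> i5,i6 (bne.BR add.ALU) pair
  cy5 -> i7 (blt.BR) tail

ISSUED = 5,6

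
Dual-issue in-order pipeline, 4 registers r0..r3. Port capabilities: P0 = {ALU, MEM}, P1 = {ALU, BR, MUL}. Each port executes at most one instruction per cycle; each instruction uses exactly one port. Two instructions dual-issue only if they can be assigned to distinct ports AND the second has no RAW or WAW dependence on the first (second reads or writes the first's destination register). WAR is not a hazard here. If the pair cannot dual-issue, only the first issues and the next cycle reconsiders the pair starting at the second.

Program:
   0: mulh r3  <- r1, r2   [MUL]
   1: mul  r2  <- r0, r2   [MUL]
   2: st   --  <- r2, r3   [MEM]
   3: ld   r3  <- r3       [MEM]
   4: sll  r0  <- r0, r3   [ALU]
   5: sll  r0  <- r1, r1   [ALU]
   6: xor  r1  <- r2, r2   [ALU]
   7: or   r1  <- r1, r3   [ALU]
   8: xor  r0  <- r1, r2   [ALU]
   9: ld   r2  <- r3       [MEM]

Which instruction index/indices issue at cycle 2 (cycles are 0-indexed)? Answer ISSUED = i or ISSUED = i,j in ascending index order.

ISSUED = 2

t=0 i0:mulh.MUL ; no-port MUL/MUL
t=1 i1:mul.MUL ; RAW r2
t=2 i2:st.MEM ; no-port MEM/MEM
t=3 i3:ld.MEM ; RAW r3
t=4 i4:sll.ALU ; WAW r0
t=5 i5&i6:sll.ALU;xor.ALU ; 2-wide
t=6 i7:or.ALU ; RAW r1
t=7 i8&i9:xor.ALU;ld.MEM ; 2-wide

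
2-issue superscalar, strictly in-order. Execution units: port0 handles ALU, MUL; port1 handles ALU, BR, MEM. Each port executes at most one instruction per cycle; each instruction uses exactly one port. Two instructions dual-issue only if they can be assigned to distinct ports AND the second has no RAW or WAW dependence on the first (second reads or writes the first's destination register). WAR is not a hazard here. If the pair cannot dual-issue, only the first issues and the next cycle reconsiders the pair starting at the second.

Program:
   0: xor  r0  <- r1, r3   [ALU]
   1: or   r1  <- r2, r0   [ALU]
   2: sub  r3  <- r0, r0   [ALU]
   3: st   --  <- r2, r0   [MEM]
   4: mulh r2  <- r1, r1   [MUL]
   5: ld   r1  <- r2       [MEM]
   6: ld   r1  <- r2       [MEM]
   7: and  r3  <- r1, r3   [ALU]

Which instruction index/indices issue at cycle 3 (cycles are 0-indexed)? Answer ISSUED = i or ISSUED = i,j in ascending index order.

#0 head=0: xor i0 RAW r0
#1 head=1: or+sub i1,i2 2-wide
#2 head=3: st+mulh i3,i4 2-wide
#3 head=5: ld i5 no-port MEM/MEM
#4 head=6: ld i6 RAW r1
#5 head=7: and i7 tail

ISSUED = 5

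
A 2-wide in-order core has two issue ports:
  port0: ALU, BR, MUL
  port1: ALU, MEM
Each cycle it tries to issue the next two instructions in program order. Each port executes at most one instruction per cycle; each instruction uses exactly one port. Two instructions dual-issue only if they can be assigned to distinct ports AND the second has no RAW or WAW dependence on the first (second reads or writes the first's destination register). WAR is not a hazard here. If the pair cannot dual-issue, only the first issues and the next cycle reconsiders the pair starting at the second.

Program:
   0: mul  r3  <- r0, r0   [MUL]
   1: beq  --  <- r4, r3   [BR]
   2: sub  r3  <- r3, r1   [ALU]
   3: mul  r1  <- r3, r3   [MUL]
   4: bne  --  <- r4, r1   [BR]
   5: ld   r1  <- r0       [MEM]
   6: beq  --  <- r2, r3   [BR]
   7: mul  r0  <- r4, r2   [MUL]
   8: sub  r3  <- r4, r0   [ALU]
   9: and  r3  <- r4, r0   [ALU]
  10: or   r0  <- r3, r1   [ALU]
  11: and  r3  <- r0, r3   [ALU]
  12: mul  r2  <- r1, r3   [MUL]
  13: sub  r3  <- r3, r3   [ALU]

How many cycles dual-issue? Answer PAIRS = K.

PAIRS = 3

[0] i0  mul.MUL  -- no-port MUL/BR
[1] i1+i2  beq.BR sub.ALU  -- dual
[2] i3  mul.MUL  -- no-port MUL/BR
[3] i4+i5  bne.BR ld.MEM  -- dual
[4] i6  beq.BR  -- no-port BR/MUL
[5] i7  mul.MUL  -- RAW r0
[6] i8  sub.ALU  -- WAW r3
[7] i9  and.ALU  -- RAW r3
[8] i10  or.ALU  -- RAW r0
[9] i11  and.ALU  -- RAW r3
[10] i12+i13  mul.MUL sub.ALU  -- dual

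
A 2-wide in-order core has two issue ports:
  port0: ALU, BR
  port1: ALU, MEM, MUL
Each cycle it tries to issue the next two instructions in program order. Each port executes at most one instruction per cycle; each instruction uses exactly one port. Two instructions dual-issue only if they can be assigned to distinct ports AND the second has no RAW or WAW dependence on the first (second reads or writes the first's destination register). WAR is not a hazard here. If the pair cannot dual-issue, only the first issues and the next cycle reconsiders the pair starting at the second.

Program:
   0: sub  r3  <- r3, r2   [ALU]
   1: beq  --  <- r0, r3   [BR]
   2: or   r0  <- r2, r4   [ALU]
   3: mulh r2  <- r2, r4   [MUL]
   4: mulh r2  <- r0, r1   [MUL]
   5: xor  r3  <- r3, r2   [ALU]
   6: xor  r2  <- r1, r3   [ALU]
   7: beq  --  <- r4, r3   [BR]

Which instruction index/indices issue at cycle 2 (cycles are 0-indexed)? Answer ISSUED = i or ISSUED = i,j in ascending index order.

ISSUED = 3

t=0 i0:sub.ALU ; RAW r3
t=1 i1,i2:beq.BR;or.ALU ; pair
t=2 i3:mulh.MUL ; no-port MUL/MUL
t=3 i4:mulh.MUL ; RAW r2
t=4 i5:xor.ALU ; RAW r3
t=5 i6,i7:xor.ALU;beq.BR ; pair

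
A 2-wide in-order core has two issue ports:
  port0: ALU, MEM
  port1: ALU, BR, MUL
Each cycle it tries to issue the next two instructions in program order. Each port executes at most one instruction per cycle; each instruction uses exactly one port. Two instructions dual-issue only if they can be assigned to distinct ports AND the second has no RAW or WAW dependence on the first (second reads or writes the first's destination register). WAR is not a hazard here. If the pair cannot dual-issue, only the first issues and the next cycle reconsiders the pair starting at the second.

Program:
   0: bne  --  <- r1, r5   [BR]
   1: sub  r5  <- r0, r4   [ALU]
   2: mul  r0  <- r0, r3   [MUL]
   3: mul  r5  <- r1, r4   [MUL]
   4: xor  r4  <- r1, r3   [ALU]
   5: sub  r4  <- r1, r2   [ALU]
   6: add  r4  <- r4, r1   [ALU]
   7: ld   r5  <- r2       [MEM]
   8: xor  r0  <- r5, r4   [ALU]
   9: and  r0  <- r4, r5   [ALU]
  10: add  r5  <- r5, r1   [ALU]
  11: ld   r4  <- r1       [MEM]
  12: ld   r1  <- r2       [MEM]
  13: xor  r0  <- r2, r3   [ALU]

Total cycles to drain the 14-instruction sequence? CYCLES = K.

[0] i0+i1  bne.BR/sub.ALU  -- pair
[1] i2  mul.MUL  -- no-port MUL/MUL
[2] i3+i4  mul.MUL/xor.ALU  -- pair
[3] i5  sub.ALU  -- RAW+WAW r4
[4] i6+i7  add.ALU/ld.MEM  -- pair
[5] i8  xor.ALU  -- WAW r0
[6] i9+i10  and.ALU/add.ALU  -- pair
[7] i11  ld.MEM  -- no-port MEM/MEM
[8] i12+i13  ld.MEM/xor.ALU  -- pair

CYCLES = 9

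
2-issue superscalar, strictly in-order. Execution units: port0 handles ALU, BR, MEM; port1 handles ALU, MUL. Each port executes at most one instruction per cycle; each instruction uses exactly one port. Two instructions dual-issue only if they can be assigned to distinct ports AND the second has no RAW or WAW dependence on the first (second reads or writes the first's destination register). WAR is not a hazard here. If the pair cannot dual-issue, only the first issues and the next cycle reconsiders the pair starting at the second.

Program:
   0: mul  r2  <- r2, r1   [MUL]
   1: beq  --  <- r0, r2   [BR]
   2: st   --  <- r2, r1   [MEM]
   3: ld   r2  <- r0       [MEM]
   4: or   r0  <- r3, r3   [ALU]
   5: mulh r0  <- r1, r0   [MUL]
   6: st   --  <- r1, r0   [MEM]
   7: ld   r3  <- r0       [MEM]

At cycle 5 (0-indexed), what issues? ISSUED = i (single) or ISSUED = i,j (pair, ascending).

ISSUED = 6

t=0 i0:mul.MUL ; RAW r2
t=1 i1:beq.BR ; no-port BR/MEM
t=2 i2:st.MEM ; no-port MEM/MEM
t=3 i3,i4:ld.MEM;or.ALU ; dual
t=4 i5:mulh.MUL ; RAW r0
t=5 i6:st.MEM ; no-port MEM/MEM
t=6 i7:ld.MEM ; tail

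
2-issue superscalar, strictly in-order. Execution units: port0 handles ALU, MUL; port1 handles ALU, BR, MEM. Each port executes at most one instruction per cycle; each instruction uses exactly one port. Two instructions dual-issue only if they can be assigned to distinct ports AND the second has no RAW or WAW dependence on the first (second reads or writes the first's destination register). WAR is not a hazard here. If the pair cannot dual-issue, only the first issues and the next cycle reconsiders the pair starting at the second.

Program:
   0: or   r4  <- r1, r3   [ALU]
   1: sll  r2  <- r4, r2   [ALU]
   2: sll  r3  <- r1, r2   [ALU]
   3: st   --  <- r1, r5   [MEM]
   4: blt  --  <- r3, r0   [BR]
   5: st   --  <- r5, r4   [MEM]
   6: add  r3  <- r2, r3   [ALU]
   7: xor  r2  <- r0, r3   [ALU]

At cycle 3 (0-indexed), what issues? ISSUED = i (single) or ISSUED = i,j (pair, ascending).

c0: i0 or.ALU  RAW r4
c1: i1 sll.ALU  RAW r2
c2: i2+i3 sll.ALU st.MEM  dual
c3: i4 blt.BR  no-port BR/MEM
c4: i5+i6 st.MEM add.ALU  dual
c5: i7 xor.ALU  tail

ISSUED = 4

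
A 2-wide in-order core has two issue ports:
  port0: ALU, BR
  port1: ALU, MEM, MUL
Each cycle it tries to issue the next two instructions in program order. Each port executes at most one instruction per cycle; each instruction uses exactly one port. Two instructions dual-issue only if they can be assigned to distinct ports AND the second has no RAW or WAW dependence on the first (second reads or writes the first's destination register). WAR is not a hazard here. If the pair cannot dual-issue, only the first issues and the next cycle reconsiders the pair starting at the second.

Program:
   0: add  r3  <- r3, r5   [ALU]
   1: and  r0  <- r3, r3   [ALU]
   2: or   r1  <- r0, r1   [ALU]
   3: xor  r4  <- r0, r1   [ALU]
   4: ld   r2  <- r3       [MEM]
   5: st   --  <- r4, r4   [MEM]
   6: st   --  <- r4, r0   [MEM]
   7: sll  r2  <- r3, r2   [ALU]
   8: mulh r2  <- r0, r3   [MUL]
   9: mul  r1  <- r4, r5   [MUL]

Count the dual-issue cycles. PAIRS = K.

PAIRS = 2

0. add.ALU @i0  | RAW r3
1. and.ALU @i1  | RAW r0
2. or.ALU @i2  | RAW r1
3. xor.ALU;ld.MEM @i3/i4  | dual
4. st.MEM @i5  | no-port MEM/MEM
5. st.MEM;sll.ALU @i6/i7  | dual
6. mulh.MUL @i8  | no-port MUL/MUL
7. mul.MUL @i9  | tail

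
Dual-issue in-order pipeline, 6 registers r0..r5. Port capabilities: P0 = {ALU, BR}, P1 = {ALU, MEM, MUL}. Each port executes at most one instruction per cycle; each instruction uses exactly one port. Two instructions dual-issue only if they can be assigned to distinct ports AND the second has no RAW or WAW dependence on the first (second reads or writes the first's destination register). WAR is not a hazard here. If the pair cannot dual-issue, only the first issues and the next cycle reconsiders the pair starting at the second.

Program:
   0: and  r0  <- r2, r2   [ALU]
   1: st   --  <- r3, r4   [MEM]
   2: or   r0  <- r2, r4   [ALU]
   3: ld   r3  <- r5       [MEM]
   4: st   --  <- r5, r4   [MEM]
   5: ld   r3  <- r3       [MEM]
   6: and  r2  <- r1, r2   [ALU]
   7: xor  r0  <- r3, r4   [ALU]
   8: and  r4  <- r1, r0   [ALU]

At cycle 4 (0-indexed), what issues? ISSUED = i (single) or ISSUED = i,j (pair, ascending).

ISSUED = 7

#0 head=0: and/st i0/i1 dual
#1 head=2: or/ld i2/i3 dual
#2 head=4: st i4 no-port MEM/MEM
#3 head=5: ld/and i5/i6 dual
#4 head=7: xor i7 RAW r0
#5 head=8: and i8 tail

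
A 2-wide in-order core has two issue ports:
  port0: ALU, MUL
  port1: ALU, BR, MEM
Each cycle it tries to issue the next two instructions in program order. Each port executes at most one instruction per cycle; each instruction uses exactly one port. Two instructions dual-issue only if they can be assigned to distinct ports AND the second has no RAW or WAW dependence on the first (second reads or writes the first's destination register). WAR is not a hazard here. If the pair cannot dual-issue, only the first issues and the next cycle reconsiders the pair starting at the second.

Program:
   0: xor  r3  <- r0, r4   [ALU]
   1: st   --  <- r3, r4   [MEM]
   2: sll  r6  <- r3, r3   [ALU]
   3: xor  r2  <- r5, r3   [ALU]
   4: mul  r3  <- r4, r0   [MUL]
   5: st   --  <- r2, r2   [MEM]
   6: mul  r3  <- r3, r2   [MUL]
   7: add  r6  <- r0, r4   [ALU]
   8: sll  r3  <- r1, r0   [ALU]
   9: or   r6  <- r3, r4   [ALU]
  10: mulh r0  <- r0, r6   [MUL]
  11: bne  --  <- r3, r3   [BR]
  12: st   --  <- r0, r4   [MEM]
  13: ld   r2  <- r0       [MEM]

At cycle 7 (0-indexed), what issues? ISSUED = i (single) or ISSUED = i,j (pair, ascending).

0. xor.ALU @i0  | RAW r3
1. st.MEM+sll.ALU @i1+i2  | dual
2. xor.ALU+mul.MUL @i3+i4  | dual
3. st.MEM+mul.MUL @i5+i6  | dual
4. add.ALU+sll.ALU @i7+i8  | dual
5. or.ALU @i9  | RAW r6
6. mulh.MUL+bne.BR @i10+i11  | dual
7. st.MEM @i12  | no-port MEM/MEM
8. ld.MEM @i13  | tail

ISSUED = 12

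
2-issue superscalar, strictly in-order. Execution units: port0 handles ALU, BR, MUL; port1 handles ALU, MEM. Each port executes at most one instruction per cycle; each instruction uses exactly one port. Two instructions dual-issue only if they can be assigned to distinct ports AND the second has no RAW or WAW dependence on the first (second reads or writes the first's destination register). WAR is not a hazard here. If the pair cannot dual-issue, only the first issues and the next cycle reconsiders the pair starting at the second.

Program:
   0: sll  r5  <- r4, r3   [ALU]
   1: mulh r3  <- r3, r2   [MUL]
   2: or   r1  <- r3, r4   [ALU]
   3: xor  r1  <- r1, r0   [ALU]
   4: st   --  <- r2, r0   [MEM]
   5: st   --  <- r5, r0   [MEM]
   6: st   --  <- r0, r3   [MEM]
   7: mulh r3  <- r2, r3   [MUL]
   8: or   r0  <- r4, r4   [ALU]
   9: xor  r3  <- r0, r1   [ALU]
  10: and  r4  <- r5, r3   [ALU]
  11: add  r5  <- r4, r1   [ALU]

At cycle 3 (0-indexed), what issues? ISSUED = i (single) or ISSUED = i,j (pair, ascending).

[0] i0+i1  sll.ALU mulh.MUL  -- dual
[1] i2  or.ALU  -- RAW+WAW r1
[2] i3+i4  xor.ALU st.MEM  -- dual
[3] i5  st.MEM  -- no-port MEM/MEM
[4] i6+i7  st.MEM mulh.MUL  -- dual
[5] i8  or.ALU  -- RAW r0
[6] i9  xor.ALU  -- RAW r3
[7] i10  and.ALU  -- RAW r4
[8] i11  add.ALU  -- tail

ISSUED = 5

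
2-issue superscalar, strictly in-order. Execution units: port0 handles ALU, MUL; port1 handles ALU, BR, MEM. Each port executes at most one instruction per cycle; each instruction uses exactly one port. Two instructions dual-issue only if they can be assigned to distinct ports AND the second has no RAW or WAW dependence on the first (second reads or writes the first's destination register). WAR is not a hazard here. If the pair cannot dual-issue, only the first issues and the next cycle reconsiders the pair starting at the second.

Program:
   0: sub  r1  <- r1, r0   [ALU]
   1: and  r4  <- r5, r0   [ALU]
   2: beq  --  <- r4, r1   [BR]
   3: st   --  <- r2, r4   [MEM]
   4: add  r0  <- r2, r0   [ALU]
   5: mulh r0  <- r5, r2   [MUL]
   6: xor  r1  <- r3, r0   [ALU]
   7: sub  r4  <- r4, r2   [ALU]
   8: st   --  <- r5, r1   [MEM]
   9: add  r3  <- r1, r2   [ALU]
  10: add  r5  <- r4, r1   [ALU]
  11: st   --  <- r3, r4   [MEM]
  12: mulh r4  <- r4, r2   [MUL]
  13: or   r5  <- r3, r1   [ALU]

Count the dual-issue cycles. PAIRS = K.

0. sub.ALU+and.ALU @i0,i1  | 2-wide
1. beq.BR @i2  | no-port BR/MEM
2. st.MEM+add.ALU @i3,i4  | 2-wide
3. mulh.MUL @i5  | RAW r0
4. xor.ALU+sub.ALU @i6,i7  | 2-wide
5. st.MEM+add.ALU @i8,i9  | 2-wide
6. add.ALU+st.MEM @i10,i11  | 2-wide
7. mulh.MUL+or.ALU @i12,i13  | 2-wide

PAIRS = 6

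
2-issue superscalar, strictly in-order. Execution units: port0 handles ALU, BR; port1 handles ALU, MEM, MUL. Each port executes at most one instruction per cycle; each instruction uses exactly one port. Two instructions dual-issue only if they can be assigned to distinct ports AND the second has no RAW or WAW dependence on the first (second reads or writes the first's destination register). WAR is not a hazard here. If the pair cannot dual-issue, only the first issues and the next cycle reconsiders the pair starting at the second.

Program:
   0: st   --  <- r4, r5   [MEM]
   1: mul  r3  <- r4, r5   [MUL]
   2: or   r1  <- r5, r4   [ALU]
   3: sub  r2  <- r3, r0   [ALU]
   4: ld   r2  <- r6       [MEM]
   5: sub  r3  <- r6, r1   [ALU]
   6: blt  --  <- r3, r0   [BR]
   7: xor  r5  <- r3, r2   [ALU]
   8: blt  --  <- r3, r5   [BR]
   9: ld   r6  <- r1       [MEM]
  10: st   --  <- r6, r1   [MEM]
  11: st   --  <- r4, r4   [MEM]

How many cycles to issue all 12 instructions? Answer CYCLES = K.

#0 head=0: st i0 no-port MEM/MUL
#1 head=1: mul+or i1,i2 pair
#2 head=3: sub i3 WAW r2
#3 head=4: ld+sub i4,i5 pair
#4 head=6: blt+xor i6,i7 pair
#5 head=8: blt+ld i8,i9 pair
#6 head=10: st i10 no-port MEM/MEM
#7 head=11: st i11 tail

CYCLES = 8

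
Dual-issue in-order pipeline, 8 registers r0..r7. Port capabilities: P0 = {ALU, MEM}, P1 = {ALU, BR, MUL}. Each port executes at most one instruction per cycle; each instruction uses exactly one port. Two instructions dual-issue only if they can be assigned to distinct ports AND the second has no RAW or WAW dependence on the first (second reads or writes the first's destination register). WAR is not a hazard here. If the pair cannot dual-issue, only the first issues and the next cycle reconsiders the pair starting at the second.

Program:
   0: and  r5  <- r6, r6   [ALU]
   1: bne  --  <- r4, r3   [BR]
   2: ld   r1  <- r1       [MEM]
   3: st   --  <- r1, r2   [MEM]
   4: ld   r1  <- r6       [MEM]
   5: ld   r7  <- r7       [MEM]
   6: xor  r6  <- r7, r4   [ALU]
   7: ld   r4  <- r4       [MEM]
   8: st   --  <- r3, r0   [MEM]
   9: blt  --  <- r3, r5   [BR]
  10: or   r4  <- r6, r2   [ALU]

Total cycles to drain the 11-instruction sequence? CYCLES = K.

[0] i0,i1  and bne  -- pair
[1] i2  ld  -- no-port MEM/MEM
[2] i3  st  -- no-port MEM/MEM
[3] i4  ld  -- no-port MEM/MEM
[4] i5  ld  -- RAW r7
[5] i6,i7  xor ld  -- pair
[6] i8,i9  st blt  -- pair
[7] i10  or  -- tail

CYCLES = 8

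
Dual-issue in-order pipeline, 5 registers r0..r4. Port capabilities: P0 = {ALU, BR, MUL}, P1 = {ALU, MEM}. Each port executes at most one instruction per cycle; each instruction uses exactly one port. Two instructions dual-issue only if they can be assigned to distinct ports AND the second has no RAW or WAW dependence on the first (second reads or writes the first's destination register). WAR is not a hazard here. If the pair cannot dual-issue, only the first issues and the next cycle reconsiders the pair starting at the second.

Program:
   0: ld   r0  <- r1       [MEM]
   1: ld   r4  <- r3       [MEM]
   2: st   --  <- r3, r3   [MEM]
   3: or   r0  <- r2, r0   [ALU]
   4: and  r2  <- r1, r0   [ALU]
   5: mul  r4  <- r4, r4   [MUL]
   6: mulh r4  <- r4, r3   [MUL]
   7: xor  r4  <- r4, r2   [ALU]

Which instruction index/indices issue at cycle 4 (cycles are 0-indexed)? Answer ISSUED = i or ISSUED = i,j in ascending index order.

0. ld @i0  | no-port MEM/MEM
1. ld @i1  | no-port MEM/MEM
2. st;or @i2&i3  | pair
3. and;mul @i4&i5  | pair
4. mulh @i6  | RAW+WAW r4
5. xor @i7  | tail

ISSUED = 6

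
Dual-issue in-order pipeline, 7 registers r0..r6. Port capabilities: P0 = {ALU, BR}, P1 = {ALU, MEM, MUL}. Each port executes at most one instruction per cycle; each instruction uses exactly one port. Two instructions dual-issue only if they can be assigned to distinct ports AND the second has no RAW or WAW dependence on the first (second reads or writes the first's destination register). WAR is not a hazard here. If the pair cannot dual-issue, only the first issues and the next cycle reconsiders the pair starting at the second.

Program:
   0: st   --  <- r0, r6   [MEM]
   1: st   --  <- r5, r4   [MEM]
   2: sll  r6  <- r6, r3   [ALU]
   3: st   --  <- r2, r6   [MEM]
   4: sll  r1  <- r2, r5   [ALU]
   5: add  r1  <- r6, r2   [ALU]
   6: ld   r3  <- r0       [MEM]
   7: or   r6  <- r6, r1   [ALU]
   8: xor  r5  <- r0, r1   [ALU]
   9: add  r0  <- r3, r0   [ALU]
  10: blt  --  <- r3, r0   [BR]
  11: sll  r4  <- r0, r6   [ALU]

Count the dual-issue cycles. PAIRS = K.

  cy0 -> i0 (st) no-port MEM/MEM
  cy1 -> i1&i2 (st/sll) pair
  cy2 -> i3&i4 (st/sll) pair
  cy3 -> i5&i6 (add/ld) pair
  cy4 -> i7&i8 (or/xor) pair
  cy5 -> i9 (add) RAW r0
  cy6 -> i10&i11 (blt/sll) pair

PAIRS = 5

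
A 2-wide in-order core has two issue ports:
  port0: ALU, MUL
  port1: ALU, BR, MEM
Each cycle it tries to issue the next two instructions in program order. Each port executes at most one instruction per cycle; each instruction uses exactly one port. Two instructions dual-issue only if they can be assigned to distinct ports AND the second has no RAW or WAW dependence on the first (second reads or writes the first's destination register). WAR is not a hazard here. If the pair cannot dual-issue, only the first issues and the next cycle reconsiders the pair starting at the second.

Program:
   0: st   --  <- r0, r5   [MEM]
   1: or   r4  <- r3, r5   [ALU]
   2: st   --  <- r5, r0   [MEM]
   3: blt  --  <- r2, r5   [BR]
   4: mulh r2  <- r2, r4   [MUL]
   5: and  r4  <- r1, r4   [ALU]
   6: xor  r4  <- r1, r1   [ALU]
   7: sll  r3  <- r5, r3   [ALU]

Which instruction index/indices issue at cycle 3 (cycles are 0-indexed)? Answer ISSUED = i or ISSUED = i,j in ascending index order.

t=0 i0&i1:st+or ; pair
t=1 i2:st ; no-port MEM/BR
t=2 i3&i4:blt+mulh ; pair
t=3 i5:and ; WAW r4
t=4 i6&i7:xor+sll ; pair

ISSUED = 5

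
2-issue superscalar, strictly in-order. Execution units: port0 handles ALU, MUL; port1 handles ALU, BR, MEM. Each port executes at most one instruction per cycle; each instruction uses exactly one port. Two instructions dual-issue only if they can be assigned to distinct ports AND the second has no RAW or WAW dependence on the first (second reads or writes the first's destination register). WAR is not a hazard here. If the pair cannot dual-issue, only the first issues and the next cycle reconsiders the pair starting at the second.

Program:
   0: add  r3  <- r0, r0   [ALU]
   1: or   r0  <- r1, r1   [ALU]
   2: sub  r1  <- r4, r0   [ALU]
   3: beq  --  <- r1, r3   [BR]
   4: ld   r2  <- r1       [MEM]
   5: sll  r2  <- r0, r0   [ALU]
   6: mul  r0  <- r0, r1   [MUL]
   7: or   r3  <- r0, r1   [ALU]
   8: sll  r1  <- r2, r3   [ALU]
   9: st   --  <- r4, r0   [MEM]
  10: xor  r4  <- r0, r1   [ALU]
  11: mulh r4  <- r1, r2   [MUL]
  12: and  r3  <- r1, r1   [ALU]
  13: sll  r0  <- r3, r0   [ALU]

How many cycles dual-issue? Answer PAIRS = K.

0. add.ALU+or.ALU @i0/i1  | dual
1. sub.ALU @i2  | RAW r1
2. beq.BR @i3  | no-port BR/MEM
3. ld.MEM @i4  | WAW r2
4. sll.ALU+mul.MUL @i5/i6  | dual
5. or.ALU @i7  | RAW r3
6. sll.ALU+st.MEM @i8/i9  | dual
7. xor.ALU @i10  | WAW r4
8. mulh.MUL+and.ALU @i11/i12  | dual
9. sll.ALU @i13  | tail

PAIRS = 4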